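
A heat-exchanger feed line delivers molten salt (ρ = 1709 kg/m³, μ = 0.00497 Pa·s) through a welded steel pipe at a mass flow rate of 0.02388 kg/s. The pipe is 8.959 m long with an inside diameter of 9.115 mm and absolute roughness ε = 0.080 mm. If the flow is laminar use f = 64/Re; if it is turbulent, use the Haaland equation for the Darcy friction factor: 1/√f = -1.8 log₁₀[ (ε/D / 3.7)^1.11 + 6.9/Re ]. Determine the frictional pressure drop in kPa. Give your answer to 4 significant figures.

ΔP ≈ 3.672 kPa

A = πD²/4 = π(0.009115)²/4 = 6.525e-05 m²; mean velocity V = ṁ/(ρA) = 0.02388/(1709 · 6.525e-05) = 0.2141 m/s.
Reynolds number Re = ρVD/μ = 1709 · 0.2141 · 0.009115 / 0.00497 = 671.2.
Re < 2300 → laminar flow, so f = 64/Re = 64/671.2 = 0.09536 (the turbulent correlation is not needed).
Darcy-Weisbach: ΔP = f(L/D)(ρV²/2) = 0.09536·(8.959/0.009115)·(1709·0.2141²/2) = 0.09536·982.9·39.18 = 3672 Pa.
ΔP = 3672 Pa = 3.672 kPa.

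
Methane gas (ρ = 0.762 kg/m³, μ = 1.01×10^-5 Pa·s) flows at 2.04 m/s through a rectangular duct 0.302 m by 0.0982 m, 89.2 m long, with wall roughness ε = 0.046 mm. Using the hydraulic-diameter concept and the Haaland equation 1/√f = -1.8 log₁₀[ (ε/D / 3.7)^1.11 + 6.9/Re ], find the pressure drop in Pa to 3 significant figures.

Hydraulic diameter D_h = 4A/P = 4·(0.302·0.0982)/(2·(0.302+0.0982)) = 0.1186/0.8004 = 0.1482 m.
Re = ρVD_h/μ = 0.762·2.04·0.1482/1.01e-05 = 2.281e+04.
ε/D_h = 4.6e-05/0.1482 = 0.00031; Haaland gives 1/√f = -1.8 log₁₀[2.99e-05+0.000302] = 6.261, so f = 0.02551.
ΔP = f(L/D_h)(ρV²/2) = 0.02551·89.2/0.1482·1.586 = 24.34 Pa.

ΔP ≈ 24.3 Pa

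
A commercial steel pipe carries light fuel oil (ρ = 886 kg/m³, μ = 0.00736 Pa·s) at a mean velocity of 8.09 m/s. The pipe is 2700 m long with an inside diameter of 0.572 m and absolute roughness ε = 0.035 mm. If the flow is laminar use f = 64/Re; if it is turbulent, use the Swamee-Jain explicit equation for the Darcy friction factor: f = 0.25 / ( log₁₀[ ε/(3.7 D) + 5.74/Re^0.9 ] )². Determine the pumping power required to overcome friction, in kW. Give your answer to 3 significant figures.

P ≈ 3920 kW

Reynolds number Re = ρVD/μ = 886 · 8.09 · 0.572 / 0.00736 = 5.571e+05.
Re > 4000 → turbulent. Relative roughness ε/D = 3.5e-05/0.572 = 6.12e-05. Swamee-Jain: f = 0.25/(log₁₀[6.12e-05/3.7 + 5.74/5.571e+05^0.9])² = 0.25/(log₁₀[1.65e-05 + 3.87e-05])² = 0.25/(-4.258)² = 0.01379.
Darcy-Weisbach: ΔP = f(L/D)(ρV²/2) = 0.01379·(2700/0.572)·(886·8.09²/2) = 0.01379·4720·2.899e+04 = 1.887e+06 Pa.
Q = V·A = 8.09·0.257 = 2.079 m³/s.
Pumping power P = QΔP = 2.079·1.887e+06 = 3923000 W = 3920 kW.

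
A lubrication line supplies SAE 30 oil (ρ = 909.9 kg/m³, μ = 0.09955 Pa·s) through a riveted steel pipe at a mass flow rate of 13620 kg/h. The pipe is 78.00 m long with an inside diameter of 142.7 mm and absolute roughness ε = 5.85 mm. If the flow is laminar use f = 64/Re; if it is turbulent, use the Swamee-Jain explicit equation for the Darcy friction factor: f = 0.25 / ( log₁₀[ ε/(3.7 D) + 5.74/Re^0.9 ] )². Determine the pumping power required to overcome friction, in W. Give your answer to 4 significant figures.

ṁ = 13620 kg/h = 13620/3600 = 3.783 kg/s.
A = πD²/4 = π(0.1427)²/4 = 0.01599 m²; mean velocity V = ṁ/(ρA) = 3.783/(909.9 · 0.01599) = 0.26 m/s.
Reynolds number Re = ρVD/μ = 909.9 · 0.26 · 0.1427 / 0.0995 = 339.1.
Re < 2300 → laminar flow, so f = 64/Re = 64/339.1 = 0.1887 (the turbulent correlation is not needed).
Darcy-Weisbach: ΔP = f(L/D)(ρV²/2) = 0.1887·(78/0.1427)·(909.9·0.26²/2) = 0.1887·546.6·30.75 = 3172 Pa.
Q = ṁ/ρ = 3.783/909.9 = 0.004158 m³/s.
Pumping power P = QΔP = 0.004158·3172 = 13.191 W = 13.19 W.

P ≈ 13.19 W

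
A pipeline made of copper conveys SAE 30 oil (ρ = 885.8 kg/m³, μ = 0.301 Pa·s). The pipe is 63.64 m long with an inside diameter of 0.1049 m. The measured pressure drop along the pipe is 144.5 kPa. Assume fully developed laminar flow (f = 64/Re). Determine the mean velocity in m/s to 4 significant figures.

For laminar flow, f = 64/Re with Re = ρVD/μ, so Darcy-Weisbach reduces to ΔP = 32μLV/D². Solving for V: V = ΔP·D²/(32μL) = 1.445e+05·(0.1049)²/(32·0.301·63.64) = 2.594 m/s.
Check: Re = ρVD/μ = 885.8·2.594·0.1049/0.301 = 800.8 < 2300, so the laminar assumption holds.

V ≈ 2.594 m/s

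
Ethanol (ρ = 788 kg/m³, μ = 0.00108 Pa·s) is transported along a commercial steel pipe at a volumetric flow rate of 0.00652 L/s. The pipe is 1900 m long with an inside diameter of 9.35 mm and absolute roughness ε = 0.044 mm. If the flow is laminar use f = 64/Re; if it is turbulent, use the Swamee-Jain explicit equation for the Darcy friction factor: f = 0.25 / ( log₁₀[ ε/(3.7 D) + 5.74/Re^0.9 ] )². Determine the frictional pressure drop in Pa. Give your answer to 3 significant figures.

Q = 0.00652 L/s = 0.00652/1000 = 6.52e-06 m³/s.
Cross-sectional area A = πD²/4 = π(0.00935)²/4 = 6.866e-05 m²; mean velocity V = Q/A = 6.52e-06/6.866e-05 = 0.09496 m/s.
Reynolds number Re = ρVD/μ = 788 · 0.09496 · 0.00935 / 0.00108 = 647.8.
Re < 2300 → laminar flow, so f = 64/Re = 64/647.8 = 0.09879 (the turbulent correlation is not needed).
Darcy-Weisbach: ΔP = f(L/D)(ρV²/2) = 0.09879·(1900/0.00935)·(788·0.09496²/2) = 0.09879·2.032e+05·3.553 = 7.132e+04 Pa.

ΔP ≈ 71300 Pa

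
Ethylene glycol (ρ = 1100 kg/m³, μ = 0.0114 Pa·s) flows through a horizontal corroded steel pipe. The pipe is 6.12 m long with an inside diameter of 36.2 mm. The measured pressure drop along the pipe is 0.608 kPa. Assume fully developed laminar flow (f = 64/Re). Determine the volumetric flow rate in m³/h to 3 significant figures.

For laminar flow, f = 64/Re with Re = ρVD/μ, so Darcy-Weisbach reduces to ΔP = 32μLV/D². Solving for V: V = ΔP·D²/(32μL) = 608·(0.0362)²/(32·0.0114·6.12) = 0.3569 m/s.
Check: Re = ρVD/μ = 1100·0.3569·0.0362/0.0114 = 1247 < 2300, so the laminar assumption holds.
Q = V·A = 0.3569·(π/4·0.0362²) = 0.0003673 m³/s = 1.32 m³/h.

Q ≈ 1.32 m³/h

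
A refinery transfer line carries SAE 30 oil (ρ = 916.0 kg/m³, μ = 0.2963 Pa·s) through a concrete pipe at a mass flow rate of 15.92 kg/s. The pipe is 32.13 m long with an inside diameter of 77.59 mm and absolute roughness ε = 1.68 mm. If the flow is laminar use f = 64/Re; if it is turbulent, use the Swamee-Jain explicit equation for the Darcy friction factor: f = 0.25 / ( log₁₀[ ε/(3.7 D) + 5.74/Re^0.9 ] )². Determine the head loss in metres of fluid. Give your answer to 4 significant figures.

A = πD²/4 = π(0.07759)²/4 = 0.004728 m²; mean velocity V = ṁ/(ρA) = 15.92/(916 · 0.004728) = 3.676 m/s.
Reynolds number Re = ρVD/μ = 916 · 3.676 · 0.07759 / 0.296 = 881.7.
Re < 2300 → laminar flow, so f = 64/Re = 64/881.7 = 0.07259 (the turbulent correlation is not needed).
Darcy-Weisbach: ΔP = f(L/D)(ρV²/2) = 0.07259·(32.13/0.07759)·(916·3.676²/2) = 0.07259·414.1·6188 = 1.86e+05 Pa.
Head loss h_f = ΔP/(ρg) = 1.86e+05/(916·9.81) = 20.70 m.

h_f ≈ 20.70 m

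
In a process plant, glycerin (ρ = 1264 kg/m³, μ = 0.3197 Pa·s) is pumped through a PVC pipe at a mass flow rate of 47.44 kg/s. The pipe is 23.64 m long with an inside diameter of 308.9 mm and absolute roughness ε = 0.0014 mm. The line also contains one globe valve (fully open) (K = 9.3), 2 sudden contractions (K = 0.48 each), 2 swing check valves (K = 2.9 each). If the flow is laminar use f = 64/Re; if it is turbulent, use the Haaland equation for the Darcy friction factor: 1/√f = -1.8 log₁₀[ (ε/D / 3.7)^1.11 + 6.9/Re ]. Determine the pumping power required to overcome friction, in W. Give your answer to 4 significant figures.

A = πD²/4 = π(0.3089)²/4 = 0.07494 m²; mean velocity V = ṁ/(ρA) = 47.44/(1264 · 0.07494) = 0.5008 m/s.
Reynolds number Re = ρVD/μ = 1264 · 0.5008 · 0.3089 / 0.32 = 611.6.
Re < 2300 → laminar flow, so f = 64/Re = 64/611.6 = 0.1046 (the turbulent correlation is not needed).
Total minor-loss coefficient ΣK = 1·9.3 + 2·0.48 + 2·2.9 = 16.1.
ΔP = [f·L/D + ΣK]·(ρV²/2) = [0.1046·23.64/0.3089 + 16.1]·(1264·0.5008²/2) = [8.008 + 16.1]·158.5 = 3815 Pa.
Q = ṁ/ρ = 47.44/1264 = 0.03753 m³/s.
Pumping power P = QΔP = 0.03753·3815 = 143.18 W = 143.2 W.

P ≈ 143.2 W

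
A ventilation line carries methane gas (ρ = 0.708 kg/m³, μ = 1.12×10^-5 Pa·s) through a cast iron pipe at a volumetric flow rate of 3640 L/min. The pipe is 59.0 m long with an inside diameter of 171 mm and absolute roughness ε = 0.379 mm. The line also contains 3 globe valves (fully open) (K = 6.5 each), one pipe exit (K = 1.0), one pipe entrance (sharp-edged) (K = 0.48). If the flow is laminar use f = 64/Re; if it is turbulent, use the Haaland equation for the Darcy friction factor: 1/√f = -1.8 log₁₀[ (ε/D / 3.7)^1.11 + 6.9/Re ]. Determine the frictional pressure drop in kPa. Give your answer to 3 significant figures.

Q = 3640 L/min = 3640/60000 = 0.06067 m³/s.
Cross-sectional area A = πD²/4 = π(0.171)²/4 = 0.02297 m²; mean velocity V = Q/A = 0.06067/0.02297 = 2.642 m/s.
Reynolds number Re = ρVD/μ = 0.708 · 2.642 · 0.171 / 1.12e-05 = 2.855e+04.
Re > 4000 → turbulent. Relative roughness ε/D = 0.000379/0.171 = 0.00222. Haaland: 1/√f = -1.8 log₁₀[(0.00222/3.7)^1.11 + 6.9/2.855e+04] = -1.8 log₁₀[0.000265 + 0.000242] = 5.932, so f = 0.02842.
Total minor-loss coefficient ΣK = 3·6.5 + 1·1 + 1·0.48 = 21.
ΔP = [f·L/D + ΣK]·(ρV²/2) = [0.02842·59/0.171 + 21]·(0.708·2.642²/2) = [9.806 + 21]·2.47 = 76.05 Pa.
ΔP = 76.05 Pa = 0.0760 kPa.

ΔP ≈ 0.0760 kPa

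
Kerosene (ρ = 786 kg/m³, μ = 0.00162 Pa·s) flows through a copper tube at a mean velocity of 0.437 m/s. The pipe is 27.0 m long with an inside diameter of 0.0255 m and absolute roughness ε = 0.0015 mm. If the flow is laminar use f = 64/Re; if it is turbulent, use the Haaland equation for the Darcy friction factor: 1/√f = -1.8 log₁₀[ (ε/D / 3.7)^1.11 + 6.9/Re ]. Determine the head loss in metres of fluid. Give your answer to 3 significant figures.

Reynolds number Re = ρVD/μ = 786 · 0.437 · 0.0255 / 0.00162 = 5407.
Re > 4000 → turbulent. Relative roughness ε/D = 1.5e-06/0.0255 = 5.88e-05. Haaland: 1/√f = -1.8 log₁₀[(5.88e-05/3.7)^1.11 + 6.9/5407] = -1.8 log₁₀[4.72e-06 + 0.00128] = 5.206, so f = 0.03689.
Darcy-Weisbach: ΔP = f(L/D)(ρV²/2) = 0.03689·(27/0.0255)·(786·0.437²/2) = 0.03689·1059·75.05 = 2932 Pa.
Head loss h_f = ΔP/(ρg) = 2932/(786·9.81) = 0.380 m.

h_f ≈ 0.380 m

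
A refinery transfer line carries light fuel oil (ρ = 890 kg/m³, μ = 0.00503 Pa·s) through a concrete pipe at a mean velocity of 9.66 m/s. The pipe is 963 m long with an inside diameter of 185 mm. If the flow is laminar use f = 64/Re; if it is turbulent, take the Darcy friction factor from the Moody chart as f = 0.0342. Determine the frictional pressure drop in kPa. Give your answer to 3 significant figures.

ΔP ≈ 7390 kPa

Reynolds number Re = ρVD/μ = 890 · 9.66 · 0.185 / 0.00503 = 3.162e+05.
Re > 4000 → turbulent; use the Moody-chart value f = 0.0342.
Darcy-Weisbach: ΔP = f(L/D)(ρV²/2) = 0.0342·(963/0.185)·(890·9.66²/2) = 0.0342·5205·4.153e+04 = 7.393e+06 Pa.
ΔP = 7.393e+06 Pa = 7390 kPa.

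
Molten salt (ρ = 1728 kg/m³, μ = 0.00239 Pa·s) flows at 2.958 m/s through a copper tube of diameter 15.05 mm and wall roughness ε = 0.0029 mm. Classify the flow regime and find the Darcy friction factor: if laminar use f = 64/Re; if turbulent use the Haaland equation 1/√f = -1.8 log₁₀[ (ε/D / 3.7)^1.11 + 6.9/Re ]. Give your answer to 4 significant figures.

f ≈ 0.02336

Re = ρVD/μ = 1728·2.958·0.01505/0.00239 = 3.219e+04.
Re > 4000 → turbulent. ε/D = 2.9e-06/0.01505 = 0.000193; Haaland: 1/√f = -1.8 log₁₀[1.76e-05 + 0.000214] = 6.542, so f = 0.02336.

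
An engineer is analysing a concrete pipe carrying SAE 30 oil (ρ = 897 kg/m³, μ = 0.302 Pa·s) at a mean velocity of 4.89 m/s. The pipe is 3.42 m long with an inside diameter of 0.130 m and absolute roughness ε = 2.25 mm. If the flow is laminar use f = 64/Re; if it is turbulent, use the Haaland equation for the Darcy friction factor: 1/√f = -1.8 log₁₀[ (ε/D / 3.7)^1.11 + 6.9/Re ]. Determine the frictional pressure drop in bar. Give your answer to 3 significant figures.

ΔP ≈ 0.0956 bar

Reynolds number Re = ρVD/μ = 897 · 4.89 · 0.13 / 0.302 = 1888.
Re < 2300 → laminar flow, so f = 64/Re = 64/1888 = 0.0339 (the turbulent correlation is not needed).
Darcy-Weisbach: ΔP = f(L/D)(ρV²/2) = 0.0339·(3.42/0.13)·(897·4.89²/2) = 0.0339·26.31·1.072e+04 = 9563 Pa.
ΔP = 9563 Pa = 0.0956 bar.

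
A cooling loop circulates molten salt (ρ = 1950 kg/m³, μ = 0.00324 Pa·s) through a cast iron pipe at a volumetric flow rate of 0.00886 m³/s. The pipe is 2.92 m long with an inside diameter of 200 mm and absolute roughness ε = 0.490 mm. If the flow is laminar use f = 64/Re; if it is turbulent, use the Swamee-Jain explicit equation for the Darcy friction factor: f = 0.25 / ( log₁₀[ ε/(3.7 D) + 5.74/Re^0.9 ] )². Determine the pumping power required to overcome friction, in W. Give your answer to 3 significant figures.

P ≈ 0.290 W

Cross-sectional area A = πD²/4 = π(0.2)²/4 = 0.03142 m²; mean velocity V = Q/A = 0.00886/0.03142 = 0.282 m/s.
Reynolds number Re = ρVD/μ = 1950 · 0.282 · 0.2 / 0.00324 = 3.395e+04.
Re > 4000 → turbulent. Relative roughness ε/D = 0.00049/0.2 = 0.00245. Swamee-Jain: f = 0.25/(log₁₀[0.00245/3.7 + 5.74/3.395e+04^0.9])² = 0.25/(log₁₀[0.000662 + 0.00048])² = 0.25/(-2.942)² = 0.02888.
Darcy-Weisbach: ΔP = f(L/D)(ρV²/2) = 0.02888·(2.92/0.2)·(1950·0.282²/2) = 0.02888·14.6·77.55 = 32.7 Pa.
Pumping power P = QΔP = 0.00886·32.7 = 0.2897 W = 0.290 W.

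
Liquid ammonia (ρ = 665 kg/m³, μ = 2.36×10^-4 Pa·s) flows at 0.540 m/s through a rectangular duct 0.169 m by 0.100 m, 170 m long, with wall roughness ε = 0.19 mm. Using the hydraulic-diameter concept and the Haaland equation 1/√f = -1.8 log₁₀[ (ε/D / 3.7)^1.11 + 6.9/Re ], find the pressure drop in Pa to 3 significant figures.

ΔP ≈ 2990 Pa

Hydraulic diameter D_h = 4A/P = 4·(0.169·0.1)/(2·(0.169+0.1)) = 0.0676/0.538 = 0.1257 m.
Re = ρVD_h/μ = 665·0.54·0.1257/0.000236 = 1.912e+05.
ε/D_h = 0.00019/0.1257 = 0.00151; Haaland gives 1/√f = -1.8 log₁₀[0.000173+3.61e-05] = 6.623, so f = 0.0228.
ΔP = f(L/D_h)(ρV²/2) = 0.0228·170/0.1257·96.96 = 2991 Pa.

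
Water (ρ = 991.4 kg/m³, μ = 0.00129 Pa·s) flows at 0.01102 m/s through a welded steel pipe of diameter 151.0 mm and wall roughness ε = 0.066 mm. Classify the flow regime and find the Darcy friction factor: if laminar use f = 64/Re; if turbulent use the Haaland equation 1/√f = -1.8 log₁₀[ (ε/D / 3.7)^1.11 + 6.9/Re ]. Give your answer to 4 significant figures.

f ≈ 0.05005

Re = ρVD/μ = 991.4·0.01102·0.151/0.00129 = 1279.
Re < 2300 → laminar, so f = 64/Re = 0.05005 (roughness is irrelevant in laminar flow).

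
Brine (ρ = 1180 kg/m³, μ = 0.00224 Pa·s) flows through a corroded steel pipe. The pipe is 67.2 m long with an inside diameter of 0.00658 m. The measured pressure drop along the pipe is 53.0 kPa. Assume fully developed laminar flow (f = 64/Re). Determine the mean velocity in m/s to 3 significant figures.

V ≈ 0.476 m/s

For laminar flow, f = 64/Re with Re = ρVD/μ, so Darcy-Weisbach reduces to ΔP = 32μLV/D². Solving for V: V = ΔP·D²/(32μL) = 5.3e+04·(0.00658)²/(32·0.00224·67.2) = 0.4764 m/s.
Check: Re = ρVD/μ = 1180·0.4764·0.00658/0.00224 = 1651 < 2300, so the laminar assumption holds.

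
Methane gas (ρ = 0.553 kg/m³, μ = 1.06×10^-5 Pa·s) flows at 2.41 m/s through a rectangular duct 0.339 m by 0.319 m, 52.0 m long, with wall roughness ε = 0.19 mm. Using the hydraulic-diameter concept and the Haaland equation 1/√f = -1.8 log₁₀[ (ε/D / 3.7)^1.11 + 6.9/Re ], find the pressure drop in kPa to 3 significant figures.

Hydraulic diameter D_h = 4A/P = 4·(0.339·0.319)/(2·(0.339+0.319)) = 0.4326/1.316 = 0.3287 m.
Re = ρVD_h/μ = 0.553·2.41·0.3287/1.06e-05 = 4.133e+04.
ε/D_h = 0.00019/0.3287 = 0.000578; Haaland gives 1/√f = -1.8 log₁₀[5.96e-05+0.000167] = 6.561, so f = 0.02323.
ΔP = f(L/D_h)(ρV²/2) = 0.02323·52/0.3287·1.606 = 5.902 Pa.
ΔP = 0.00590 kPa.

ΔP ≈ 0.00590 kPa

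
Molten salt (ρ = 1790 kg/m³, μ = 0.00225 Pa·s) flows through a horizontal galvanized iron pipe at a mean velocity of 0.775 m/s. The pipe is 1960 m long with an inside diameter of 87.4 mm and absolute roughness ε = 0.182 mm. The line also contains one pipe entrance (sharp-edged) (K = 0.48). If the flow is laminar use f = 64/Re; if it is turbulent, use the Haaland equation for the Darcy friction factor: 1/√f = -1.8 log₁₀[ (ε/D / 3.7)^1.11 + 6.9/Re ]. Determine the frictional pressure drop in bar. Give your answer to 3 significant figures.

ΔP ≈ 3.17 bar

Reynolds number Re = ρVD/μ = 1790 · 0.775 · 0.0874 / 0.00225 = 5.389e+04.
Re > 4000 → turbulent. Relative roughness ε/D = 0.000182/0.0874 = 0.00208. Haaland: 1/√f = -1.8 log₁₀[(0.00208/3.7)^1.11 + 6.9/5.389e+04] = -1.8 log₁₀[0.000247 + 0.000128] = 6.166, so f = 0.0263.
Total minor-loss coefficient ΣK = 1·0.48 = 0.48.
ΔP = [f·L/D + ΣK]·(ρV²/2) = [0.0263·1960/0.0874 + 0.48]·(1790·0.775²/2) = [589.8 + 0.48]·537.6 = 3.173e+05 Pa.
ΔP = 3.173e+05 Pa = 3.17 bar.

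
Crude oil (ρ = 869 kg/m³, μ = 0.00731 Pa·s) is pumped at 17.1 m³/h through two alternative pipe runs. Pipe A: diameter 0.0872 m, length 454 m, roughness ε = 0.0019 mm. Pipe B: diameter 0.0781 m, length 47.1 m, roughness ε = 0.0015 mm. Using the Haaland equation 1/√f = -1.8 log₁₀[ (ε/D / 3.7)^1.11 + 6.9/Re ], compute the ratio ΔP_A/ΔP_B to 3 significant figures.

ΔP_A/ΔP_B ≈ 5.73

Pipe A: V = Q/A = 0.00475/0.005972 = 0.7954 m/s; Re = 8245; ε/D = 2.18e-05; Haaland → f = 0.03261; ΔP_A = f(L/D)(ρV²/2) = 4.667e+04 Pa.
Pipe B: V = Q/A = 0.00475/0.004791 = 0.9915 m/s; Re = 9206; ε/D = 1.92e-05; Haaland → f = 0.03162; ΔP_B = f(L/D)(ρV²/2) = 8145 Pa.
ΔP_A/ΔP_B = 4.667e+04/8145 = 5.73.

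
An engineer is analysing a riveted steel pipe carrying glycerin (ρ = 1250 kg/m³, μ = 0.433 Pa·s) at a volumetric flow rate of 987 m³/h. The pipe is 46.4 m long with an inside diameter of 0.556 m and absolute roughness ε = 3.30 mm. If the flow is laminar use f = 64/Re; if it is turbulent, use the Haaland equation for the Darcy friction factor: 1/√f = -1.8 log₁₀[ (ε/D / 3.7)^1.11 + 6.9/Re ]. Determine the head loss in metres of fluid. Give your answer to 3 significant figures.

Q = 987 m³/h = 987/3600 = 0.2742 m³/s.
Cross-sectional area A = πD²/4 = π(0.556)²/4 = 0.2428 m²; mean velocity V = Q/A = 0.2742/0.2428 = 1.129 m/s.
Reynolds number Re = ρVD/μ = 1250 · 1.129 · 0.556 / 0.433 = 1812.
Re < 2300 → laminar flow, so f = 64/Re = 64/1812 = 0.03531 (the turbulent correlation is not needed).
Darcy-Weisbach: ΔP = f(L/D)(ρV²/2) = 0.03531·(46.4/0.556)·(1250·1.129²/2) = 0.03531·83.45·796.9 = 2348 Pa.
Head loss h_f = ΔP/(ρg) = 2348/(1250·9.81) = 0.192 m.

h_f ≈ 0.192 m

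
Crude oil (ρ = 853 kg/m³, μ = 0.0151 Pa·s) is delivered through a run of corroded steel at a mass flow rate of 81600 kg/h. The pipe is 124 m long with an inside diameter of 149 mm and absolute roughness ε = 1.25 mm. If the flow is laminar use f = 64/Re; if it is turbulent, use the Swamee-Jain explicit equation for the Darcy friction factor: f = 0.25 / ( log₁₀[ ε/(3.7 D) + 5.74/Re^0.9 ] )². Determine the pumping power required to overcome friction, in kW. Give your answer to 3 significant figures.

P ≈ 0.901 kW

ṁ = 81600 kg/h = 81600/3600 = 22.67 kg/s.
A = πD²/4 = π(0.149)²/4 = 0.01744 m²; mean velocity V = ṁ/(ρA) = 22.67/(853 · 0.01744) = 1.524 m/s.
Reynolds number Re = ρVD/μ = 853 · 1.524 · 0.149 / 0.0151 = 1.283e+04.
Re > 4000 → turbulent. Relative roughness ε/D = 0.00125/0.149 = 0.00839. Swamee-Jain: f = 0.25/(log₁₀[0.00839/3.7 + 5.74/1.283e+04^0.9])² = 0.25/(log₁₀[0.00227 + 0.00115])² = 0.25/(-2.466)² = 0.04111.
Darcy-Weisbach: ΔP = f(L/D)(ρV²/2) = 0.04111·(124/0.149)·(853·1.524²/2) = 0.04111·832.2·990.5 = 3.389e+04 Pa.
Q = ṁ/ρ = 22.67/853 = 0.02657 m³/s.
Pumping power P = QΔP = 0.02657·3.389e+04 = 900.5 W = 0.901 kW.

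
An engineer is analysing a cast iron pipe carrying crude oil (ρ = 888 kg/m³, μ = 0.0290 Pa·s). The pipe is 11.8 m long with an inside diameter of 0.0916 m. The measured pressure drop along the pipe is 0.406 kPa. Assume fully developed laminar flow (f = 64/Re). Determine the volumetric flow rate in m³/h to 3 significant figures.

Q ≈ 7.38 m³/h

For laminar flow, f = 64/Re with Re = ρVD/μ, so Darcy-Weisbach reduces to ΔP = 32μLV/D². Solving for V: V = ΔP·D²/(32μL) = 406·(0.0916)²/(32·0.029·11.8) = 0.3111 m/s.
Check: Re = ρVD/μ = 888·0.3111·0.0916/0.029 = 872.6 < 2300, so the laminar assumption holds.
Q = V·A = 0.3111·(π/4·0.0916²) = 0.00205 m³/s = 7.38 m³/h.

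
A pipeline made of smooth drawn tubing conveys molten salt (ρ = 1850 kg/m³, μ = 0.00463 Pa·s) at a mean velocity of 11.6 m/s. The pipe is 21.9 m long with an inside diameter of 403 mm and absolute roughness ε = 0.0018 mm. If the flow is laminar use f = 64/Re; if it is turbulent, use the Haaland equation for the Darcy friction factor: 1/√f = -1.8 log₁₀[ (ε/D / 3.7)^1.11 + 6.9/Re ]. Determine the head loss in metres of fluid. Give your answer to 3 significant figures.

h_f ≈ 3.94 m

Reynolds number Re = ρVD/μ = 1850 · 11.6 · 0.403 / 0.00463 = 1.868e+06.
Re > 4000 → turbulent. Relative roughness ε/D = 1.8e-06/0.403 = 4.47e-06. Haaland: 1/√f = -1.8 log₁₀[(4.47e-06/3.7)^1.11 + 6.9/1.868e+06] = -1.8 log₁₀[2.7e-07 + 3.69e-06] = 9.723, so f = 0.01058.
Darcy-Weisbach: ΔP = f(L/D)(ρV²/2) = 0.01058·(21.9/0.403)·(1850·11.6²/2) = 0.01058·54.34·1.245e+05 = 7.154e+04 Pa.
Head loss h_f = ΔP/(ρg) = 7.154e+04/(1850·9.81) = 3.94 m.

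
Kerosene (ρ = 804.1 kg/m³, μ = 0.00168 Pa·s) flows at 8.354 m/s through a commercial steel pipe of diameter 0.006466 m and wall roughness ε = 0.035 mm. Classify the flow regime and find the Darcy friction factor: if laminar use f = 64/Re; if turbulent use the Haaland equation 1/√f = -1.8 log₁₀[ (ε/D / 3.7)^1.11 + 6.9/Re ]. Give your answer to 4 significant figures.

f ≈ 0.03410

Re = ρVD/μ = 804.1·8.354·0.006466/0.00168 = 2.585e+04.
Re > 4000 → turbulent. ε/D = 3.5e-05/0.006466 = 0.00541; Haaland: 1/√f = -1.8 log₁₀[0.000714 + 0.000267] = 5.415, so f = 0.0341.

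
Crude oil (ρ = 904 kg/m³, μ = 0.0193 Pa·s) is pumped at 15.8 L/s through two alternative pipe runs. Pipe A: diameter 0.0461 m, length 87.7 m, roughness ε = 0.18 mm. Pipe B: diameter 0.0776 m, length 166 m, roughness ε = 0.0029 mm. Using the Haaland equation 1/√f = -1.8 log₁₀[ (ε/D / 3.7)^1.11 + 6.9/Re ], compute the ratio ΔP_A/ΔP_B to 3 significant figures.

ΔP_A/ΔP_B ≈ 7.92

Pipe A: V = Q/A = 0.0158/0.001669 = 9.466 m/s; Re = 2.044e+04; ε/D = 0.0039; Haaland → f = 0.03256; ΔP_A = f(L/D)(ρV²/2) = 2.509e+06 Pa.
Pipe B: V = Q/A = 0.0158/0.004729 = 3.341 m/s; Re = 1.214e+04; ε/D = 3.74e-05; Haaland → f = 0.02934; ΔP_B = f(L/D)(ρV²/2) = 3.166e+05 Pa.
ΔP_A/ΔP_B = 2.509e+06/3.166e+05 = 7.92.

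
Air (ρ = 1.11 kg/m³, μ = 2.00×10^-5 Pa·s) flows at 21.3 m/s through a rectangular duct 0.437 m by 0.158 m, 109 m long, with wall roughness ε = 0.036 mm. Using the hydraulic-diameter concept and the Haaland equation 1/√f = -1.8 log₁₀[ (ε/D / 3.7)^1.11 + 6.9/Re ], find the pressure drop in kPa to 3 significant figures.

Hydraulic diameter D_h = 4A/P = 4·(0.437·0.158)/(2·(0.437+0.158)) = 0.2762/1.19 = 0.2321 m.
Re = ρVD_h/μ = 1.11·21.3·0.2321/2e-05 = 2.744e+05.
ε/D_h = 3.6e-05/0.2321 = 0.000155; Haaland gives 1/√f = -1.8 log₁₀[1.38e-05+2.51e-05] = 7.936, so f = 0.01588.
ΔP = f(L/D_h)(ρV²/2) = 0.01588·109/0.2321·251.8 = 1877 Pa.
ΔP = 1.88 kPa.

ΔP ≈ 1.88 kPa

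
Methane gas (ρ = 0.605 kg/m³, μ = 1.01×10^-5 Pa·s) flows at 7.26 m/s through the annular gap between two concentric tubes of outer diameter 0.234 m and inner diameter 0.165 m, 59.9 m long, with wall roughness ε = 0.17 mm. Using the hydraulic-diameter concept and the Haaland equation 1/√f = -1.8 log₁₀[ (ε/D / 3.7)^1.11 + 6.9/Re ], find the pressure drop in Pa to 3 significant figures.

ΔP ≈ 398 Pa

Hydraulic diameter D_h = 4A/P = D_o - D_i = 0.234 - 0.165 = 0.069 m.
Re = ρVD_h/μ = 0.605·7.26·0.069/1.01e-05 = 3.001e+04.
ε/D_h = 0.00017/0.069 = 0.00246; Haaland gives 1/√f = -1.8 log₁₀[0.000298+0.00023] = 5.9, so f = 0.02873.
ΔP = f(L/D_h)(ρV²/2) = 0.02873·59.9/0.069·15.94 = 397.7 Pa.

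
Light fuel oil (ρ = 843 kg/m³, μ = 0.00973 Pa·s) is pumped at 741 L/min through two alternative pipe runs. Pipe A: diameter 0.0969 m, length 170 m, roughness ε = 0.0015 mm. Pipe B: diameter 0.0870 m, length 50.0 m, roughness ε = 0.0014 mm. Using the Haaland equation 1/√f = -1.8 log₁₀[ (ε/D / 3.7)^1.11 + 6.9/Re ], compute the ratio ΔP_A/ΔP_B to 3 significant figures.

ΔP_A/ΔP_B ≈ 2.04

Pipe A: V = Q/A = 0.01235/0.007375 = 1.675 m/s; Re = 1.406e+04; ε/D = 1.55e-05; Haaland → f = 0.0282; ΔP_A = f(L/D)(ρV²/2) = 5.849e+04 Pa.
Pipe B: V = Q/A = 0.01235/0.005945 = 2.077 m/s; Re = 1.566e+04; ε/D = 1.61e-05; Haaland → f = 0.02742; ΔP_B = f(L/D)(ρV²/2) = 2.867e+04 Pa.
ΔP_A/ΔP_B = 5.849e+04/2.867e+04 = 2.04.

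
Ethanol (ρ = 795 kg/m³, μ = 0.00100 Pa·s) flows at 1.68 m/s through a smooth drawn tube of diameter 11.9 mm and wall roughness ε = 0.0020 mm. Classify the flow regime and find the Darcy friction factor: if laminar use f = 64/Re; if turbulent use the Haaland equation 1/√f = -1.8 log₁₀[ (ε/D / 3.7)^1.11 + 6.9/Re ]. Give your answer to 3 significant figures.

f ≈ 0.0275

Re = ρVD/μ = 795·1.68·0.0119/0.001 = 1.589e+04.
Re > 4000 → turbulent. ε/D = 2e-06/0.0119 = 0.000168; Haaland: 1/√f = -1.8 log₁₀[1.51e-05 + 0.000434] = 6.026, so f = 0.02754.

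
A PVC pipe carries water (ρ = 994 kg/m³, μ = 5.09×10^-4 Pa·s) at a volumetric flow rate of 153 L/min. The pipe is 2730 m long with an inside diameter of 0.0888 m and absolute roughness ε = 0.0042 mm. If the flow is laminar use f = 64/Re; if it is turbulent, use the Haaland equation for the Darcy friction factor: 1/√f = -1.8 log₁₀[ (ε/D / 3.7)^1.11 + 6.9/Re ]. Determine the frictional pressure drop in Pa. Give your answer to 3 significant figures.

Q = 153 L/min = 153/60000 = 0.00255 m³/s.
Cross-sectional area A = πD²/4 = π(0.0888)²/4 = 0.006193 m²; mean velocity V = Q/A = 0.00255/0.006193 = 0.4117 m/s.
Reynolds number Re = ρVD/μ = 994 · 0.4117 · 0.0888 / 0.000509 = 7.14e+04.
Re > 4000 → turbulent. Relative roughness ε/D = 4.2e-06/0.0888 = 4.73e-05. Haaland: 1/√f = -1.8 log₁₀[(4.73e-05/3.7)^1.11 + 6.9/7.14e+04] = -1.8 log₁₀[3.7e-06 + 9.66e-05] = 7.197, so f = 0.0193.
Darcy-Weisbach: ΔP = f(L/D)(ρV²/2) = 0.0193·(2730/0.0888)·(994·0.4117²/2) = 0.0193·3.074e+04·84.26 = 5e+04 Pa.

ΔP ≈ 50000 Pa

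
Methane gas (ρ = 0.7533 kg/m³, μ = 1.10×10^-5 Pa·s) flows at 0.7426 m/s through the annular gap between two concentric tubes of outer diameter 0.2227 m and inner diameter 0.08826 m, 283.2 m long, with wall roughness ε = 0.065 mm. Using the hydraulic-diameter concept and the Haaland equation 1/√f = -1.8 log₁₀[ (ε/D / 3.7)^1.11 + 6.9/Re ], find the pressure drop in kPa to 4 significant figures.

Hydraulic diameter D_h = 4A/P = D_o - D_i = 0.2227 - 0.08826 = 0.1344 m.
Re = ρVD_h/μ = 0.7533·0.7426·0.1344/1.1e-05 = 6837.
ε/D_h = 6.5e-05/0.1344 = 0.000483; Haaland gives 1/√f = -1.8 log₁₀[4.89e-05+0.00101] = 5.356, so f = 0.03486.
ΔP = f(L/D_h)(ρV²/2) = 0.03486·283.2/0.1344·0.2077 = 15.25 Pa.
ΔP = 0.01525 kPa.

ΔP ≈ 0.01525 kPa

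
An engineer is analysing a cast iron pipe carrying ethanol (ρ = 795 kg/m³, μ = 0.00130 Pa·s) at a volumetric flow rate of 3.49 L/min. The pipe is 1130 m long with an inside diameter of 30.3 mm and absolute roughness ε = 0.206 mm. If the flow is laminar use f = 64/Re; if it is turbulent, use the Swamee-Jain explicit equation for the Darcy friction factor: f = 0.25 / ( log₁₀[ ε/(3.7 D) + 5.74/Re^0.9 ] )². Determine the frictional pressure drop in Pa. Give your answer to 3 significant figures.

Q = 3.49 L/min = 3.49/60000 = 5.817e-05 m³/s.
Cross-sectional area A = πD²/4 = π(0.0303)²/4 = 0.0007211 m²; mean velocity V = Q/A = 5.817e-05/0.0007211 = 0.08067 m/s.
Reynolds number Re = ρVD/μ = 795 · 0.08067 · 0.0303 / 0.0013 = 1495.
Re < 2300 → laminar flow, so f = 64/Re = 64/1495 = 0.04282 (the turbulent correlation is not needed).
Darcy-Weisbach: ΔP = f(L/D)(ρV²/2) = 0.04282·(1130/0.0303)·(795·0.08067²/2) = 0.04282·3.729e+04·2.587 = 4130 Pa.

ΔP ≈ 4130 Pa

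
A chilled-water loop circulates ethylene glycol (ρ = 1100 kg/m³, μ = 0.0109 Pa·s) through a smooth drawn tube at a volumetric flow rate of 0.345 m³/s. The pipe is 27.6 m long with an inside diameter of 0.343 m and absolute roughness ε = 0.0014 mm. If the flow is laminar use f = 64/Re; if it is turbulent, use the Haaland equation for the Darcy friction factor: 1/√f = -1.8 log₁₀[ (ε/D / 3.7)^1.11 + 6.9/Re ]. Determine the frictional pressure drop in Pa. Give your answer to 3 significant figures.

Cross-sectional area A = πD²/4 = π(0.343)²/4 = 0.0924 m²; mean velocity V = Q/A = 0.345/0.0924 = 3.734 m/s.
Reynolds number Re = ρVD/μ = 1100 · 3.734 · 0.343 / 0.0109 = 1.292e+05.
Re > 4000 → turbulent. Relative roughness ε/D = 1.4e-06/0.343 = 4.08e-06. Haaland: 1/√f = -1.8 log₁₀[(4.08e-06/3.7)^1.11 + 6.9/1.292e+05] = -1.8 log₁₀[2.44e-07 + 5.34e-05] = 7.687, so f = 0.01692.
Darcy-Weisbach: ΔP = f(L/D)(ρV²/2) = 0.01692·(27.6/0.343)·(1100·3.734²/2) = 0.01692·80.47·7667 = 1.044e+04 Pa.

ΔP ≈ 10400 Pa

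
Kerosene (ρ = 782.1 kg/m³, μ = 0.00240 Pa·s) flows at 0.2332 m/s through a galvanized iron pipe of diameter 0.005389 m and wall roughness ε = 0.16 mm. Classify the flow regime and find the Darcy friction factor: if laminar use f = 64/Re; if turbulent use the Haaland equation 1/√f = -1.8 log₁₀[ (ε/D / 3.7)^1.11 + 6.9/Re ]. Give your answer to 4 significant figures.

f ≈ 0.1563

Re = ρVD/μ = 782.1·0.2332·0.005389/0.0024 = 409.5.
Re < 2300 → laminar, so f = 64/Re = 0.1563 (roughness is irrelevant in laminar flow).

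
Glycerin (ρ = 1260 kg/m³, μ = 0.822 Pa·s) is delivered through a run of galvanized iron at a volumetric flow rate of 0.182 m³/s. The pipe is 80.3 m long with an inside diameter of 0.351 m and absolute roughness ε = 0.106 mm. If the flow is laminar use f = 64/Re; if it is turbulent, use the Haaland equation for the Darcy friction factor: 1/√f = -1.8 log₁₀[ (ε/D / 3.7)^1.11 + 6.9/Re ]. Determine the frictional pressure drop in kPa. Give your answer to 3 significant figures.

ΔP ≈ 32.2 kPa

Cross-sectional area A = πD²/4 = π(0.351)²/4 = 0.09676 m²; mean velocity V = Q/A = 0.182/0.09676 = 1.881 m/s.
Reynolds number Re = ρVD/μ = 1260 · 1.881 · 0.351 / 0.822 = 1012.
Re < 2300 → laminar flow, so f = 64/Re = 64/1012 = 0.06324 (the turbulent correlation is not needed).
Darcy-Weisbach: ΔP = f(L/D)(ρV²/2) = 0.06324·(80.3/0.351)·(1260·1.881²/2) = 0.06324·228.8·2229 = 3.225e+04 Pa.
ΔP = 3.225e+04 Pa = 32.2 kPa.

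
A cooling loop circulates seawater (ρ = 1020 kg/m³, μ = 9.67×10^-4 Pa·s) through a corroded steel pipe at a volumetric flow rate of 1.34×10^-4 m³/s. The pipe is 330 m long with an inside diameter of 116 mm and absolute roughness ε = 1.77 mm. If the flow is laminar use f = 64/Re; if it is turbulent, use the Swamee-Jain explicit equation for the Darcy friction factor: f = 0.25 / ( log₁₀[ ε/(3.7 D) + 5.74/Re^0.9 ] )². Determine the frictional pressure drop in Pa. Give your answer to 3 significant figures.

ΔP ≈ 9.62 Pa

Cross-sectional area A = πD²/4 = π(0.116)²/4 = 0.01057 m²; mean velocity V = Q/A = 0.000134/0.01057 = 0.01268 m/s.
Reynolds number Re = ρVD/μ = 1020 · 0.01268 · 0.116 / 0.000967 = 1551.
Re < 2300 → laminar flow, so f = 64/Re = 64/1551 = 0.04125 (the turbulent correlation is not needed).
Darcy-Weisbach: ΔP = f(L/D)(ρV²/2) = 0.04125·(330/0.116)·(1020·0.01268²/2) = 0.04125·2845·0.08199 = 9.622 Pa.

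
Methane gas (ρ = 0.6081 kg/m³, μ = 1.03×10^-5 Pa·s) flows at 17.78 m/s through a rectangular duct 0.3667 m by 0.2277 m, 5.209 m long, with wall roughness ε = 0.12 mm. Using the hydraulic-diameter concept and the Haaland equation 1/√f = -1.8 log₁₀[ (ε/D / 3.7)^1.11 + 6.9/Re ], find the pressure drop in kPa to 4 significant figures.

Hydraulic diameter D_h = 4A/P = 4·(0.3667·0.2277)/(2·(0.3667+0.2277)) = 0.334/1.189 = 0.2809 m.
Re = ρVD_h/μ = 0.6081·17.78·0.2809/1.03e-05 = 2.949e+05.
ε/D_h = 0.00012/0.2809 = 0.000427; Haaland gives 1/√f = -1.8 log₁₀[4.26e-05+2.34e-05] = 7.525, so f = 0.01766.
ΔP = f(L/D_h)(ρV²/2) = 0.01766·5.209/0.2809·96.12 = 31.47 Pa.
ΔP = 0.03147 kPa.

ΔP ≈ 0.03147 kPa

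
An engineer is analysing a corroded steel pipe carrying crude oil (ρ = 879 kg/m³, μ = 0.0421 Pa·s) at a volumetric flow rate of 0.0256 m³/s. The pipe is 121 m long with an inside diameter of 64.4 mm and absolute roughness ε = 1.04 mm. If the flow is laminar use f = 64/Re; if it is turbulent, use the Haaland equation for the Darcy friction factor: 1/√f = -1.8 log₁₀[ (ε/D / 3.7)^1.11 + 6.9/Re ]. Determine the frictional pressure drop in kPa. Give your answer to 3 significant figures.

ΔP ≈ 2490 kPa

Cross-sectional area A = πD²/4 = π(0.0644)²/4 = 0.003257 m²; mean velocity V = Q/A = 0.0256/0.003257 = 7.859 m/s.
Reynolds number Re = ρVD/μ = 879 · 7.859 · 0.0644 / 0.0421 = 1.057e+04.
Re > 4000 → turbulent. Relative roughness ε/D = 0.00104/0.0644 = 0.0161. Haaland: 1/√f = -1.8 log₁₀[(0.0161/3.7)^1.11 + 6.9/1.057e+04] = -1.8 log₁₀[0.0024 + 0.000653] = 4.527, so f = 0.04879.
Darcy-Weisbach: ΔP = f(L/D)(ρV²/2) = 0.04879·(121/0.0644)·(879·7.859²/2) = 0.04879·1879·2.715e+04 = 2.488e+06 Pa.
ΔP = 2.488e+06 Pa = 2490 kPa.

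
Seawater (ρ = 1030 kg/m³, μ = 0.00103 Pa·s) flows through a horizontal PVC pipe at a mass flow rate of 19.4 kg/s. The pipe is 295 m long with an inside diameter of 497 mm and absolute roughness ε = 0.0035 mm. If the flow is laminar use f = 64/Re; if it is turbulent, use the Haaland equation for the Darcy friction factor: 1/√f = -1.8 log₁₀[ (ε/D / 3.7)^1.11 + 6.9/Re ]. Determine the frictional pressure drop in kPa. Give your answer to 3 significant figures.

A = πD²/4 = π(0.497)²/4 = 0.194 m²; mean velocity V = ṁ/(ρA) = 19.4/(1030 · 0.194) = 0.09709 m/s.
Reynolds number Re = ρVD/μ = 1030 · 0.09709 · 0.497 / 0.00103 = 4.825e+04.
Re > 4000 → turbulent. Relative roughness ε/D = 3.5e-06/0.497 = 7.04e-06. Haaland: 1/√f = -1.8 log₁₀[(7.04e-06/3.7)^1.11 + 6.9/4.825e+04] = -1.8 log₁₀[4.47e-07 + 0.000143] = 6.918, so f = 0.0209.
Darcy-Weisbach: ΔP = f(L/D)(ρV²/2) = 0.0209·(295/0.497)·(1030·0.09709²/2) = 0.0209·593.6·4.854 = 60.21 Pa.
ΔP = 60.21 Pa = 0.0602 kPa.

ΔP ≈ 0.0602 kPa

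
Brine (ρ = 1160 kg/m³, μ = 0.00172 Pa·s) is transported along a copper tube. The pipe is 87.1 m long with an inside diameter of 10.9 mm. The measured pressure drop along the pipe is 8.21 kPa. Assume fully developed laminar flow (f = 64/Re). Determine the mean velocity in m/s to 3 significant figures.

For laminar flow, f = 64/Re with Re = ρVD/μ, so Darcy-Weisbach reduces to ΔP = 32μLV/D². Solving for V: V = ΔP·D²/(32μL) = 8210·(0.0109)²/(32·0.00172·87.1) = 0.2035 m/s.
Check: Re = ρVD/μ = 1160·0.2035·0.0109/0.00172 = 1496 < 2300, so the laminar assumption holds.

V ≈ 0.203 m/s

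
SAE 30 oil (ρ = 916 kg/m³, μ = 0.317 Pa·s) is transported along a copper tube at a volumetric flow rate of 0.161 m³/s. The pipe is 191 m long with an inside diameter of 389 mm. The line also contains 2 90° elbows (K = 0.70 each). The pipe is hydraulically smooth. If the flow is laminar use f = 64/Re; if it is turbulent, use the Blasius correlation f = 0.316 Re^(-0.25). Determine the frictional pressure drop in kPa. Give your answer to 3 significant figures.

ΔP ≈ 18.5 kPa

Cross-sectional area A = πD²/4 = π(0.389)²/4 = 0.1188 m²; mean velocity V = Q/A = 0.161/0.1188 = 1.355 m/s.
Reynolds number Re = ρVD/μ = 916 · 1.355 · 0.389 / 0.317 = 1523.
Re < 2300 → laminar flow, so f = 64/Re = 64/1523 = 0.04203 (the turbulent correlation is not needed).
Total minor-loss coefficient ΣK = 2·0.7 = 1.4.
ΔP = [f·L/D + ΣK]·(ρV²/2) = [0.04203·191/0.389 + 1.4]·(916·1.355²/2) = [20.64 + 1.4]·840.5 = 1.852e+04 Pa.
ΔP = 1.852e+04 Pa = 18.5 kPa.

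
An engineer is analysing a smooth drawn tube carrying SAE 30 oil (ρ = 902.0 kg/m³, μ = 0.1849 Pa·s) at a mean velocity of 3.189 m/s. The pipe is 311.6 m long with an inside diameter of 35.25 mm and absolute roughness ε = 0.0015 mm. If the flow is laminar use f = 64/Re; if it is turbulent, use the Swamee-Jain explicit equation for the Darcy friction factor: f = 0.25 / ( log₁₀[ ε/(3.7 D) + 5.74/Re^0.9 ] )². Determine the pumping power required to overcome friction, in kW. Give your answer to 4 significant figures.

P ≈ 14.73 kW

Reynolds number Re = ρVD/μ = 902 · 3.189 · 0.03525 / 0.185 = 548.4.
Re < 2300 → laminar flow, so f = 64/Re = 64/548.4 = 0.1167 (the turbulent correlation is not needed).
Darcy-Weisbach: ΔP = f(L/D)(ρV²/2) = 0.1167·(311.6/0.03525)·(902·3.189²/2) = 0.1167·8840·4587 = 4.732e+06 Pa.
Q = V·A = 3.189·0.0009759 = 0.003112 m³/s.
Pumping power P = QΔP = 0.003112·4.732e+06 = 14726 W = 14.73 kW.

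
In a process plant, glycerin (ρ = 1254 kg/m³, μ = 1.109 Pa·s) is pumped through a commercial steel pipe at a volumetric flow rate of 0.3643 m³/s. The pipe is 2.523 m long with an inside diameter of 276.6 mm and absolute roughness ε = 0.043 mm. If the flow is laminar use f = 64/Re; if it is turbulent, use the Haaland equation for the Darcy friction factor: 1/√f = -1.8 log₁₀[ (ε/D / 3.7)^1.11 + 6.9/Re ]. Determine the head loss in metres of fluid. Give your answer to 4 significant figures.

h_f ≈ 0.5768 m

Cross-sectional area A = πD²/4 = π(0.2766)²/4 = 0.06009 m²; mean velocity V = Q/A = 0.3643/0.06009 = 6.063 m/s.
Reynolds number Re = ρVD/μ = 1254 · 6.063 · 0.2766 / 1.11 = 1896.
Re < 2300 → laminar flow, so f = 64/Re = 64/1896 = 0.03375 (the turbulent correlation is not needed).
Darcy-Weisbach: ΔP = f(L/D)(ρV²/2) = 0.03375·(2.523/0.2766)·(1254·6.063²/2) = 0.03375·9.121·2.305e+04 = 7095 Pa.
Head loss h_f = ΔP/(ρg) = 7095/(1254·9.81) = 0.5768 m.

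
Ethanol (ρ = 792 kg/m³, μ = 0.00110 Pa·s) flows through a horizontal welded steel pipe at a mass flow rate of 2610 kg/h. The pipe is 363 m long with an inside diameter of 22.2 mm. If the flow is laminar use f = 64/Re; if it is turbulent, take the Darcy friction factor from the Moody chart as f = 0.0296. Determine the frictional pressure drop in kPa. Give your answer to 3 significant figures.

ṁ = 2610 kg/h = 2610/3600 = 0.725 kg/s.
A = πD²/4 = π(0.0222)²/4 = 0.0003871 m²; mean velocity V = ṁ/(ρA) = 0.725/(792 · 0.0003871) = 2.365 m/s.
Reynolds number Re = ρVD/μ = 792 · 2.365 · 0.0222 / 0.0011 = 3.78e+04.
Re > 4000 → turbulent; use the Moody-chart value f = 0.0296.
Darcy-Weisbach: ΔP = f(L/D)(ρV²/2) = 0.0296·(363/0.0222)·(792·2.365²/2) = 0.0296·1.635e+04·2215 = 1.072e+06 Pa.
ΔP = 1.072e+06 Pa = 1070 kPa.

ΔP ≈ 1070 kPa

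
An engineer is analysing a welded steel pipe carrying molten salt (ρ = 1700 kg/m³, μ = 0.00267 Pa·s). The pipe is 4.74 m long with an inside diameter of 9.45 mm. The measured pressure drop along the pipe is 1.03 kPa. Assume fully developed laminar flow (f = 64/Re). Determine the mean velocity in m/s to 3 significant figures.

V ≈ 0.227 m/s

For laminar flow, f = 64/Re with Re = ρVD/μ, so Darcy-Weisbach reduces to ΔP = 32μLV/D². Solving for V: V = ΔP·D²/(32μL) = 1030·(0.00945)²/(32·0.00267·4.74) = 0.2271 m/s.
Check: Re = ρVD/μ = 1700·0.2271·0.00945/0.00267 = 1367 < 2300, so the laminar assumption holds.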